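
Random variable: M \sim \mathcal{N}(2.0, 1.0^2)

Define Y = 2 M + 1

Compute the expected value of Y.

For Y = 2M + 1:
E[Y] = 2 * E[M] + 1
E[M] = 2.0 = 2
E[Y] = 2 * 2 + 1 = 5

5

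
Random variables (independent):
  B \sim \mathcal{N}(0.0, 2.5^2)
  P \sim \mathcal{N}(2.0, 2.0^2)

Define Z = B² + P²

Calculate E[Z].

E[Z] = E[B²] + E[P²]
E[B²] = Var(B) + E[B]² = 6.25 + 0 = 6.25
E[P²] = Var(P) + E[P]² = 4 + 4 = 8
E[Z] = 6.25 + 8 = 14.25

14.25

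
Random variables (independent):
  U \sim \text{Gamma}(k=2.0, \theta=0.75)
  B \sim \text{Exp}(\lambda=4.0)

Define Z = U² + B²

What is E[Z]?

E[Z] = E[U²] + E[B²]
E[U²] = Var(U) + E[U]² = 1.125 + 2.25 = 3.375
E[B²] = Var(B) + E[B]² = 0.0625 + 0.0625 = 0.125
E[Z] = 3.375 + 0.125 = 3.5

3.5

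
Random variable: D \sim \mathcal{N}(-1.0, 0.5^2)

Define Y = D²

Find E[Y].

E[D²] = Var(D) + (E[D])² = 0.25 + 1 = 1.25

1.25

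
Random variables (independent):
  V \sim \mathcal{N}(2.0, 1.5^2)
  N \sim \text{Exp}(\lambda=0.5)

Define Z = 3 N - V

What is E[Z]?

E[Z] = -1*E[V] + 3*E[N]
E[V] = 2
E[N] = 2
E[Z] = -1*2 + 3*2 = 4

4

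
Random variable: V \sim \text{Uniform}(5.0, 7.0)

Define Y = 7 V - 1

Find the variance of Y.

For Y = aV + b: Var(Y) = a² * Var(V)
Var(V) = (7 - 5)^2/12 = 0.33333333
Var(Y) = 7² * 0.33333333 = 49 * 0.33333333 = 16.333333

16.333333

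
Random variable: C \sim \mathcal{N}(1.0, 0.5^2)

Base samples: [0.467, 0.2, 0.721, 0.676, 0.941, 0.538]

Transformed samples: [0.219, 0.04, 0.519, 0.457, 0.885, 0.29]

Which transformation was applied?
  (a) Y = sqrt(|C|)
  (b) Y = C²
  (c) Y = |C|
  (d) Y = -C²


Checking option (b) Y = C²:
  C = 0.467 -> Y = 0.219 ✓
  C = 0.2 -> Y = 0.04 ✓
  C = 0.721 -> Y = 0.519 ✓
All samples match this transformation.

(b) C²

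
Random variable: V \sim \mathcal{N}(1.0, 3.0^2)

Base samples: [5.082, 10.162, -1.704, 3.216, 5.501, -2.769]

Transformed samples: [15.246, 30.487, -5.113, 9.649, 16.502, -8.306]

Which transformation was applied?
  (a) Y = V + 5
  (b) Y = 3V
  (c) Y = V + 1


Checking option (b) Y = 3V:
  V = 5.082 -> Y = 15.246 ✓
  V = 10.162 -> Y = 30.487 ✓
  V = -1.704 -> Y = -5.113 ✓
All samples match this transformation.

(b) 3V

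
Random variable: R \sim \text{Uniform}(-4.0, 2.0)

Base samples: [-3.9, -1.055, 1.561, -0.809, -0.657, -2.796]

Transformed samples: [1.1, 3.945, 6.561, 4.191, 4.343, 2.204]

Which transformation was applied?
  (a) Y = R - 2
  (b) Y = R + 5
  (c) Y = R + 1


Checking option (b) Y = R + 5:
  R = -3.9 -> Y = 1.1 ✓
  R = -1.055 -> Y = 3.945 ✓
  R = 1.561 -> Y = 6.561 ✓
All samples match this transformation.

(b) R + 5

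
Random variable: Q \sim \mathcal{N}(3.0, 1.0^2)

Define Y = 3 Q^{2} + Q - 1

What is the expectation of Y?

E[Y] = 3*E[Q²] + 1*E[Q] - 1
E[Q] = 3
E[Q²] = Var(Q) + (E[Q])² = 1 + 9 = 10
E[Y] = 3*10 + 1*3 - 1 = 32

32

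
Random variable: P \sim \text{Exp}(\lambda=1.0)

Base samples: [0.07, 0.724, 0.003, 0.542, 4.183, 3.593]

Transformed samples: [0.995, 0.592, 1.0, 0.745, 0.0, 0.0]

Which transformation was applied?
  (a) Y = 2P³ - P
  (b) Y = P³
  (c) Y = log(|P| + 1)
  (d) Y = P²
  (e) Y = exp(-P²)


Checking option (e) Y = exp(-P²):
  P = 0.07 -> Y = 0.995 ✓
  P = 0.724 -> Y = 0.592 ✓
  P = 0.003 -> Y = 1.0 ✓
All samples match this transformation.

(e) exp(-P²)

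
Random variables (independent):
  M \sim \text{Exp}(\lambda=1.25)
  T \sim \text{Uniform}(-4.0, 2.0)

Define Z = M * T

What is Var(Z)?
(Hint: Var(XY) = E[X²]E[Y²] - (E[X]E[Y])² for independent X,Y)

Var(XY) = E[X²]E[Y²] - (E[X]E[Y])²
E[M] = 0.8, Var(M) = 0.64
E[T] = -1, Var(T) = 3
E[M²] = 0.64 + 0.8² = 1.28
E[T²] = 3 + (-1)² = 4
Var(Z) = 1.28*4 - (0.8*(-1))²
= 5.12 - 0.64 = 4.48

4.48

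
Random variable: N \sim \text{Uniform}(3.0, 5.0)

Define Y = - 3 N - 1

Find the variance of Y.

For Y = aN + b: Var(Y) = a² * Var(N)
Var(N) = (5 - 3)^2/12 = 0.33333333
Var(Y) = (-3)² * 0.33333333 = 9 * 0.33333333 = 3

3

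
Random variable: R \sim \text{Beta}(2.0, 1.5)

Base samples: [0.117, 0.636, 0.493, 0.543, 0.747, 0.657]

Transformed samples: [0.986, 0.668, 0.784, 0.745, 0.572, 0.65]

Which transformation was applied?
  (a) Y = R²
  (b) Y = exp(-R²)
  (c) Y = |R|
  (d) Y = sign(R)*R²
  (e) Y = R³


Checking option (b) Y = exp(-R²):
  R = 0.117 -> Y = 0.986 ✓
  R = 0.636 -> Y = 0.668 ✓
  R = 0.493 -> Y = 0.784 ✓
All samples match this transformation.

(b) exp(-R²)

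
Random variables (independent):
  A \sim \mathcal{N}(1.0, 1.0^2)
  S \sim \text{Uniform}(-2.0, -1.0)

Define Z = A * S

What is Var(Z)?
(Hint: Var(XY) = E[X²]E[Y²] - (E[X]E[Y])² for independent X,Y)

Var(XY) = E[X²]E[Y²] - (E[X]E[Y])²
E[A] = 1, Var(A) = 1
E[S] = -1.5, Var(S) = 0.083333333
E[A²] = 1 + 1² = 2
E[S²] = 0.083333333 + (-1.5)² = 2.3333333
Var(Z) = 2*2.3333333 - (1*(-1.5))²
= 4.6666667 - 2.25 = 2.4166667

2.4166667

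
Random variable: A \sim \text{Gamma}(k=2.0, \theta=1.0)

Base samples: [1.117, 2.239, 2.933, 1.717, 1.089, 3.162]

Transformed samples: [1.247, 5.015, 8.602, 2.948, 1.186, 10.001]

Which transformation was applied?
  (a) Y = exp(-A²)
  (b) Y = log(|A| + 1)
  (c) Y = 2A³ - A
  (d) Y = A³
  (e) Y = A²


Checking option (e) Y = A²:
  A = 1.117 -> Y = 1.247 ✓
  A = 2.239 -> Y = 5.015 ✓
  A = 2.933 -> Y = 8.602 ✓
All samples match this transformation.

(e) A²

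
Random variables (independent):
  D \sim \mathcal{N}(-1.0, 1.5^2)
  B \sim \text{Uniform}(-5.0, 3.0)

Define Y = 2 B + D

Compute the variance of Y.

For independent RVs: Var(aX + bY) = a²Var(X) + b²Var(Y)
Var(D) = 2.25
Var(B) = 5.3333333
Var(Y) = 1²*2.25 + 2²*5.3333333
= 1*2.25 + 4*5.3333333 = 23.583333

23.583333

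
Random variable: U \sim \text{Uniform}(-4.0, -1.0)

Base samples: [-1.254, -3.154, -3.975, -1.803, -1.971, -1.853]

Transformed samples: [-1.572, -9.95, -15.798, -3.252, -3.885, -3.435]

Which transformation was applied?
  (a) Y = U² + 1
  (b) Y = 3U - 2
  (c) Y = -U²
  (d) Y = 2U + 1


Checking option (c) Y = -U²:
  U = -1.254 -> Y = -1.572 ✓
  U = -3.154 -> Y = -9.95 ✓
  U = -3.975 -> Y = -15.798 ✓
All samples match this transformation.

(c) -U²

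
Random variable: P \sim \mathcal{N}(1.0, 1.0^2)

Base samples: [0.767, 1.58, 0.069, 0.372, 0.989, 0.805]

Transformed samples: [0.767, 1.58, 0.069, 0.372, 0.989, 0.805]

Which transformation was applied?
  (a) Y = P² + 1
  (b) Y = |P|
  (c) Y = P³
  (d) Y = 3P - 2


Checking option (b) Y = |P|:
  P = 0.767 -> Y = 0.767 ✓
  P = 1.58 -> Y = 1.58 ✓
  P = 0.069 -> Y = 0.069 ✓
All samples match this transformation.

(b) |P|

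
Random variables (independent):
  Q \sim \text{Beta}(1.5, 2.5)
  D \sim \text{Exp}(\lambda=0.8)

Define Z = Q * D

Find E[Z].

For independent RVs: E[XY] = E[X]*E[Y]
E[Q] = 0.375
E[D] = 1.25
E[Z] = 0.375 * 1.25 = 0.46875

0.46875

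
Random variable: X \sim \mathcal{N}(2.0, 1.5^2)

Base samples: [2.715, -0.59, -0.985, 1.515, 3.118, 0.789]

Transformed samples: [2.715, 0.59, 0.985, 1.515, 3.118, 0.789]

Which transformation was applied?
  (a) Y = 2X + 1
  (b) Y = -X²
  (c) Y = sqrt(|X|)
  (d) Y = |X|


Checking option (d) Y = |X|:
  X = 2.715 -> Y = 2.715 ✓
  X = -0.59 -> Y = 0.59 ✓
  X = -0.985 -> Y = 0.985 ✓
All samples match this transformation.

(d) |X|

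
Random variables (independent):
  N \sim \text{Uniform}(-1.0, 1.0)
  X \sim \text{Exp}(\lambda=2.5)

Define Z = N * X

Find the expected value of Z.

For independent RVs: E[XY] = E[X]*E[Y]
E[N] = 0
E[X] = 0.4
E[Z] = 0 * 0.4 = 0

0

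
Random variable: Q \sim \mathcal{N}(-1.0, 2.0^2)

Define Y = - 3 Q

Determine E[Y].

For Y = -3Q:
E[Y] = -3 * E[Q]
E[Q] = -1.0 = -1
E[Y] = -3 * (-1) = 3

3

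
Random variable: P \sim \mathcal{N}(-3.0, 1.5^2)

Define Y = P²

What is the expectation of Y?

E[P²] = Var(P) + (E[P])² = 2.25 + 9 = 11.25

11.25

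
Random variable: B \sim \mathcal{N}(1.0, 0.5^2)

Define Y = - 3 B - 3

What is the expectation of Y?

For Y = -3B - 3:
E[Y] = -3 * E[B] - 3
E[B] = 1.0 = 1
E[Y] = -3 * 1 - 3 = -6

-6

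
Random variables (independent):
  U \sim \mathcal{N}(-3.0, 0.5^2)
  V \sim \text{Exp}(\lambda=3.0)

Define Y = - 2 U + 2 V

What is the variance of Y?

For independent RVs: Var(aX + bY) = a²Var(X) + b²Var(Y)
Var(U) = 0.25
Var(V) = 0.11111111
Var(Y) = (-2)²*0.25 + 2²*0.11111111
= 4*0.25 + 4*0.11111111 = 1.4444444

1.4444444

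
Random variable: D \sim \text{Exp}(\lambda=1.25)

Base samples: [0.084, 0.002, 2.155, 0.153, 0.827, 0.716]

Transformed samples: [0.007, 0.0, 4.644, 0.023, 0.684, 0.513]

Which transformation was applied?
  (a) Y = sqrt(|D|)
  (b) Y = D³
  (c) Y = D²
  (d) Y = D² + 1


Checking option (c) Y = D²:
  D = 0.084 -> Y = 0.007 ✓
  D = 0.002 -> Y = 0.0 ✓
  D = 2.155 -> Y = 4.644 ✓
All samples match this transformation.

(c) D²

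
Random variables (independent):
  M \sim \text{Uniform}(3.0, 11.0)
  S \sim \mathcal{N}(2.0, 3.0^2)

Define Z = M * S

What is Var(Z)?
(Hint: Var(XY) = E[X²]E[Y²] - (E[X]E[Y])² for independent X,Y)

Var(XY) = E[X²]E[Y²] - (E[X]E[Y])²
E[M] = 7, Var(M) = 5.3333333
E[S] = 2, Var(S) = 9
E[M²] = 5.3333333 + 7² = 54.333333
E[S²] = 9 + 2² = 13
Var(Z) = 54.333333*13 - (7*2)²
= 706.33333 - 196 = 510.33333

510.33333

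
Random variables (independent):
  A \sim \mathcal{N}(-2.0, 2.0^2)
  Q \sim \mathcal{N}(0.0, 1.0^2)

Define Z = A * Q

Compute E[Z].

For independent RVs: E[XY] = E[X]*E[Y]
E[A] = -2
E[Q] = 0
E[Z] = -2 * 0 = 0

0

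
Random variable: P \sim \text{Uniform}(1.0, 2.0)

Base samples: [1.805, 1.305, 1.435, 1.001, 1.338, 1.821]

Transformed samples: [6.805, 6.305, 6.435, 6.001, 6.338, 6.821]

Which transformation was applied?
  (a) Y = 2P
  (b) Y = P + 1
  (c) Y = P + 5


Checking option (c) Y = P + 5:
  P = 1.805 -> Y = 6.805 ✓
  P = 1.305 -> Y = 6.305 ✓
  P = 1.435 -> Y = 6.435 ✓
All samples match this transformation.

(c) P + 5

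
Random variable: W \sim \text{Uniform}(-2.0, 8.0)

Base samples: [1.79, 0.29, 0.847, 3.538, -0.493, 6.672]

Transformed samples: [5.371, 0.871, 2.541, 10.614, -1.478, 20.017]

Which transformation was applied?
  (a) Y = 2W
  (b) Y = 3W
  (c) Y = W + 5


Checking option (b) Y = 3W:
  W = 1.79 -> Y = 5.371 ✓
  W = 0.29 -> Y = 0.871 ✓
  W = 0.847 -> Y = 2.541 ✓
All samples match this transformation.

(b) 3W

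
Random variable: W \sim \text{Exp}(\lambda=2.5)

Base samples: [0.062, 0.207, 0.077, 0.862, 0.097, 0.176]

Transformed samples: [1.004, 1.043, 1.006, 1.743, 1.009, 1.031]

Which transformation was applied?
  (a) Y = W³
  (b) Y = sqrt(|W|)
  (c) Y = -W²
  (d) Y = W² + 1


Checking option (d) Y = W² + 1:
  W = 0.062 -> Y = 1.004 ✓
  W = 0.207 -> Y = 1.043 ✓
  W = 0.077 -> Y = 1.006 ✓
All samples match this transformation.

(d) W² + 1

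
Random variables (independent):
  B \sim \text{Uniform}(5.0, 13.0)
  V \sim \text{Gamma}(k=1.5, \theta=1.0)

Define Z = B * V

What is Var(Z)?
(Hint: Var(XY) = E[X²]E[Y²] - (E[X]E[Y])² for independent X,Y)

Var(XY) = E[X²]E[Y²] - (E[X]E[Y])²
E[B] = 9, Var(B) = 5.3333333
E[V] = 1.5, Var(V) = 1.5
E[B²] = 5.3333333 + 9² = 86.333333
E[V²] = 1.5 + 1.5² = 3.75
Var(Z) = 86.333333*3.75 - (9*1.5)²
= 323.75 - 182.25 = 141.5

141.5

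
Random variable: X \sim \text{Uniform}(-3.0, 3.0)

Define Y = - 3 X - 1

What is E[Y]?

For Y = -3X - 1:
E[Y] = -3 * E[X] - 1
E[X] = (-3 + 3)/2 = 0
E[Y] = -3 * 0 - 1 = -1

-1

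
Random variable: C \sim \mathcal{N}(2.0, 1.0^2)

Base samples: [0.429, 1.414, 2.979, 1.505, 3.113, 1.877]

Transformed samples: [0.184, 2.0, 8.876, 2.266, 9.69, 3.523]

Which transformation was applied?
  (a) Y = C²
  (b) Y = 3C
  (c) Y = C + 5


Checking option (a) Y = C²:
  C = 0.429 -> Y = 0.184 ✓
  C = 1.414 -> Y = 2.0 ✓
  C = 2.979 -> Y = 8.876 ✓
All samples match this transformation.

(a) C²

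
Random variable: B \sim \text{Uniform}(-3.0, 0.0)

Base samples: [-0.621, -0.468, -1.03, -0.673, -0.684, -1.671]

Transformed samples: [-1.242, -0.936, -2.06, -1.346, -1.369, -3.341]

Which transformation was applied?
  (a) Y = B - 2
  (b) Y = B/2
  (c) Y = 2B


Checking option (c) Y = 2B:
  B = -0.621 -> Y = -1.242 ✓
  B = -0.468 -> Y = -0.936 ✓
  B = -1.03 -> Y = -2.06 ✓
All samples match this transformation.

(c) 2B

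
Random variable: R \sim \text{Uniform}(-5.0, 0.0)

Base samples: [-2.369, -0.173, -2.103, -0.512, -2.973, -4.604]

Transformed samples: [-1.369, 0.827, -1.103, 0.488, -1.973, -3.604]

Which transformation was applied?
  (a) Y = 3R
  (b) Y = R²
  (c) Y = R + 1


Checking option (c) Y = R + 1:
  R = -2.369 -> Y = -1.369 ✓
  R = -0.173 -> Y = 0.827 ✓
  R = -2.103 -> Y = -1.103 ✓
All samples match this transformation.

(c) R + 1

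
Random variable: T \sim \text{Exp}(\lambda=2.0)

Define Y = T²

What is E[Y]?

Using E[X²] = Var(X) + (E[X])²:
E[T] = 0.5
Var(T) = 1/2.0^2 = 0.25
E[T²] = 0.25 + 0.5² = 0.25 + 0.25 = 0.5

0.5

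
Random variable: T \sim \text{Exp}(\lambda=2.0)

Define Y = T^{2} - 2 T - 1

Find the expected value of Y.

E[Y] = 1*E[T²] - 2*E[T] - 1
E[T] = 0.5
E[T²] = Var(T) + (E[T])² = 0.25 + 0.25 = 0.5
E[Y] = 1*0.5 - 2*0.5 - 1 = -1.5

-1.5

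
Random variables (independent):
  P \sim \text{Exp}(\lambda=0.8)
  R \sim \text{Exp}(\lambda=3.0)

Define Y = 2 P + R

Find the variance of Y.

For independent RVs: Var(aX + bY) = a²Var(X) + b²Var(Y)
Var(P) = 1.5625
Var(R) = 0.11111111
Var(Y) = 2²*1.5625 + 1²*0.11111111
= 4*1.5625 + 1*0.11111111 = 6.3611111

6.3611111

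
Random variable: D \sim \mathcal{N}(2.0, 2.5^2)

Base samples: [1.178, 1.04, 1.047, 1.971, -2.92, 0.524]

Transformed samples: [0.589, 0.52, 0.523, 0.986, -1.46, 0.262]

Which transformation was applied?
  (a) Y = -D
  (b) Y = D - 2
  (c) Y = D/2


Checking option (c) Y = D/2:
  D = 1.178 -> Y = 0.589 ✓
  D = 1.04 -> Y = 0.52 ✓
  D = 1.047 -> Y = 0.523 ✓
All samples match this transformation.

(c) D/2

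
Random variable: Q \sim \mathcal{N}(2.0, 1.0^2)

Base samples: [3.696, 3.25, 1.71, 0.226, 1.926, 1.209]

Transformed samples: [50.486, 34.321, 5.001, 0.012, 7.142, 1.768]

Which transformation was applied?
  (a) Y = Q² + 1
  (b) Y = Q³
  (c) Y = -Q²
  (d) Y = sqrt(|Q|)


Checking option (b) Y = Q³:
  Q = 3.696 -> Y = 50.486 ✓
  Q = 3.25 -> Y = 34.321 ✓
  Q = 1.71 -> Y = 5.001 ✓
All samples match this transformation.

(b) Q³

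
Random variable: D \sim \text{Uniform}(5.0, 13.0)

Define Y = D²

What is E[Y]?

E[D²] = Var(D) + (E[D])² = 5.3333333 + 81 = 86.333333

86.333333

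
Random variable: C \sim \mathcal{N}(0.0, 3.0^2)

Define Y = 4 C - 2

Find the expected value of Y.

For Y = 4C - 2:
E[Y] = 4 * E[C] - 2
E[C] = 0.0 = 0
E[Y] = 4 * 0 - 2 = -2

-2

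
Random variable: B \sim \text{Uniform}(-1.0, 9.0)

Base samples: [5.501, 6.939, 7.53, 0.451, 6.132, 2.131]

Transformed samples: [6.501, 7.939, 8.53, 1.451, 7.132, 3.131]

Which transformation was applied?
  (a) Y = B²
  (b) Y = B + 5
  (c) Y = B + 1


Checking option (c) Y = B + 1:
  B = 5.501 -> Y = 6.501 ✓
  B = 6.939 -> Y = 7.939 ✓
  B = 7.53 -> Y = 8.53 ✓
All samples match this transformation.

(c) B + 1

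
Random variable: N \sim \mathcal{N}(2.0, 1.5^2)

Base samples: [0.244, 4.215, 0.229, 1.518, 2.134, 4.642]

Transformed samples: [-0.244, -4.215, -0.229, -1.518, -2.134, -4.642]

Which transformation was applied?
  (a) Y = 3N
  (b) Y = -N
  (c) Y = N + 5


Checking option (b) Y = -N:
  N = 0.244 -> Y = -0.244 ✓
  N = 4.215 -> Y = -4.215 ✓
  N = 0.229 -> Y = -0.229 ✓
All samples match this transformation.

(b) -N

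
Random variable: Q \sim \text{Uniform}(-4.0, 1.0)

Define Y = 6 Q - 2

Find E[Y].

For Y = 6Q - 2:
E[Y] = 6 * E[Q] - 2
E[Q] = (-4 + 1)/2 = -1.5
E[Y] = 6 * (-1.5) - 2 = -11

-11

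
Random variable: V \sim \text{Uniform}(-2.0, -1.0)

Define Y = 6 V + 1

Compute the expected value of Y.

For Y = 6V + 1:
E[Y] = 6 * E[V] + 1
E[V] = (-2 - 1)/2 = -1.5
E[Y] = 6 * (-1.5) + 1 = -8

-8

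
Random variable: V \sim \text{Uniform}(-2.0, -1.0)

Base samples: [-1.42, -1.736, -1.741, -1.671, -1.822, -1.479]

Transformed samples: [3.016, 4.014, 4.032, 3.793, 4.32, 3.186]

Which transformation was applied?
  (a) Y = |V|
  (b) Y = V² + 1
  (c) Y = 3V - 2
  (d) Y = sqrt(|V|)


Checking option (b) Y = V² + 1:
  V = -1.42 -> Y = 3.016 ✓
  V = -1.736 -> Y = 4.014 ✓
  V = -1.741 -> Y = 4.032 ✓
All samples match this transformation.

(b) V² + 1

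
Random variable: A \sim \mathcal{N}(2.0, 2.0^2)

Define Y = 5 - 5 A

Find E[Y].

For Y = -5A + 5:
E[Y] = -5 * E[A] + 5
E[A] = 2.0 = 2
E[Y] = -5 * 2 + 5 = -5

-5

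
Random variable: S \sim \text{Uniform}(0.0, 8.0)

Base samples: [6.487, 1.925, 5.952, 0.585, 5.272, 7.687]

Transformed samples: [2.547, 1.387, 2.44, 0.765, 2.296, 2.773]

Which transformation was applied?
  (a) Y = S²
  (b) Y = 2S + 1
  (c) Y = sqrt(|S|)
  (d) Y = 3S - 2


Checking option (c) Y = sqrt(|S|):
  S = 6.487 -> Y = 2.547 ✓
  S = 1.925 -> Y = 1.387 ✓
  S = 5.952 -> Y = 2.44 ✓
All samples match this transformation.

(c) sqrt(|S|)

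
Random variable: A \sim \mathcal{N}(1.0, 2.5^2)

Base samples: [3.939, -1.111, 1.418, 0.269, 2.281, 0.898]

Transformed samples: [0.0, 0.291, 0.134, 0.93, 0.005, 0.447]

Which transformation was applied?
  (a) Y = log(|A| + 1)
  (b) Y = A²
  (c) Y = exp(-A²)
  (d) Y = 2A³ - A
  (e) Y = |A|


Checking option (c) Y = exp(-A²):
  A = 3.939 -> Y = 0.0 ✓
  A = -1.111 -> Y = 0.291 ✓
  A = 1.418 -> Y = 0.134 ✓
All samples match this transformation.

(c) exp(-A²)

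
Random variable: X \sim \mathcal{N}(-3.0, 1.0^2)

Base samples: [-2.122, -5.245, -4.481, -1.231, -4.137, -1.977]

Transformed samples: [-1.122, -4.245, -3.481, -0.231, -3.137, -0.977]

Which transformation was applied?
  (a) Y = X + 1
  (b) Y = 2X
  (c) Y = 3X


Checking option (a) Y = X + 1:
  X = -2.122 -> Y = -1.122 ✓
  X = -5.245 -> Y = -4.245 ✓
  X = -4.481 -> Y = -3.481 ✓
All samples match this transformation.

(a) X + 1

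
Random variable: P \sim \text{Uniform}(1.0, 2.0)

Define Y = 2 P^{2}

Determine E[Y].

E[Y] = 2*E[P²]
E[P] = 1.5
E[P²] = Var(P) + (E[P])² = 0.083333333 + 2.25 = 2.3333333
E[Y] = 2*2.3333333 = 4.6666667

4.6666667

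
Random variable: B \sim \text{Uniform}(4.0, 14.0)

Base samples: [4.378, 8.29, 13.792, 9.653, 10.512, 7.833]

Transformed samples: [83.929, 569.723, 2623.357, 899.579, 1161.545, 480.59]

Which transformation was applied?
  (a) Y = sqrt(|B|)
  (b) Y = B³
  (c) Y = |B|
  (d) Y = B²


Checking option (b) Y = B³:
  B = 4.378 -> Y = 83.929 ✓
  B = 8.29 -> Y = 569.723 ✓
  B = 13.792 -> Y = 2623.357 ✓
All samples match this transformation.

(b) B³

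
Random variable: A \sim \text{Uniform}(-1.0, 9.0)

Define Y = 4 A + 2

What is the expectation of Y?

For Y = 4A + 2:
E[Y] = 4 * E[A] + 2
E[A] = (-1 + 9)/2 = 4
E[Y] = 4 * 4 + 2 = 18

18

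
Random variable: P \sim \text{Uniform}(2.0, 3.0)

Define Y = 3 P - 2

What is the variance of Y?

For Y = aP + b: Var(Y) = a² * Var(P)
Var(P) = (3 - 2)^2/12 = 0.083333333
Var(Y) = 3² * 0.083333333 = 9 * 0.083333333 = 0.75

0.75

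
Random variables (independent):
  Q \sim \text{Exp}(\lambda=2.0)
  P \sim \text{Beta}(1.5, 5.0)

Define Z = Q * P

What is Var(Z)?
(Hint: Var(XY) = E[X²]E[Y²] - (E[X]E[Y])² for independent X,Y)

Var(XY) = E[X²]E[Y²] - (E[X]E[Y])²
E[Q] = 0.5, Var(Q) = 0.25
E[P] = 0.23076923, Var(P) = 0.023668639
E[Q²] = 0.25 + 0.5² = 0.5
E[P²] = 0.023668639 + 0.23076923² = 0.076923077
Var(Z) = 0.5*0.076923077 - (0.5*0.23076923)²
= 0.038461538 - 0.013313609 = 0.025147929

0.025147929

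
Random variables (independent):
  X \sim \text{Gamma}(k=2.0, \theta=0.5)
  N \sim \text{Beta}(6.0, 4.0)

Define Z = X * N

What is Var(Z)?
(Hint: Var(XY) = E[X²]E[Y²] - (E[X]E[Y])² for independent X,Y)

Var(XY) = E[X²]E[Y²] - (E[X]E[Y])²
E[X] = 1, Var(X) = 0.5
E[N] = 0.6, Var(N) = 0.021818182
E[X²] = 0.5 + 1² = 1.5
E[N²] = 0.021818182 + 0.6² = 0.38181818
Var(Z) = 1.5*0.38181818 - (1*0.6)²
= 0.57272727 - 0.36 = 0.21272727

0.21272727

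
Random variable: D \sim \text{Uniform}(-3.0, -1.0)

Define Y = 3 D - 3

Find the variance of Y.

For Y = aD + b: Var(Y) = a² * Var(D)
Var(D) = (-1 + 3)^2/12 = 0.33333333
Var(Y) = 3² * 0.33333333 = 9 * 0.33333333 = 3

3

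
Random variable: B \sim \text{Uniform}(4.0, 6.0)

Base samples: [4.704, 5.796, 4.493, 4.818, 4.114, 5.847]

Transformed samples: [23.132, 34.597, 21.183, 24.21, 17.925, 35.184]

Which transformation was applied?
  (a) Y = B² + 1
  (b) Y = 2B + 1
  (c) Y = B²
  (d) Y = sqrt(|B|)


Checking option (a) Y = B² + 1:
  B = 4.704 -> Y = 23.132 ✓
  B = 5.796 -> Y = 34.597 ✓
  B = 4.493 -> Y = 21.183 ✓
All samples match this transformation.

(a) B² + 1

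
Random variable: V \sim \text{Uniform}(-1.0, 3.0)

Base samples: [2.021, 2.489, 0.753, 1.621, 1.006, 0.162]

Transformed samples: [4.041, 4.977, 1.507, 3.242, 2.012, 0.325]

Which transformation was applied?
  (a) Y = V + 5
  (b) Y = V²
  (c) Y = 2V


Checking option (c) Y = 2V:
  V = 2.021 -> Y = 4.041 ✓
  V = 2.489 -> Y = 4.977 ✓
  V = 0.753 -> Y = 1.507 ✓
All samples match this transformation.

(c) 2V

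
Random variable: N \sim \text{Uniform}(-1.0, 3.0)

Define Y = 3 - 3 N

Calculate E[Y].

For Y = -3N + 3:
E[Y] = -3 * E[N] + 3
E[N] = (-1 + 3)/2 = 1
E[Y] = -3 * 1 + 3 = 0

0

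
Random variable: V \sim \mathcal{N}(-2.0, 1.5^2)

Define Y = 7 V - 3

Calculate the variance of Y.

For Y = aV + b: Var(Y) = a² * Var(V)
Var(V) = 1.5^2 = 2.25
Var(Y) = 7² * 2.25 = 49 * 2.25 = 110.25

110.25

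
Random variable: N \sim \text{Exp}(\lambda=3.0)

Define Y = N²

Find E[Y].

Using E[X²] = Var(X) + (E[X])²:
E[N] = 0.33333333
Var(N) = 1/3.0^2 = 0.11111111
E[N²] = 0.11111111 + 0.33333333² = 0.11111111 + 0.11111111 = 0.22222222

0.22222222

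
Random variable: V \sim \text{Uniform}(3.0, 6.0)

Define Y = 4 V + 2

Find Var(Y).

For Y = aV + b: Var(Y) = a² * Var(V)
Var(V) = (6 - 3)^2/12 = 0.75
Var(Y) = 4² * 0.75 = 16 * 0.75 = 12

12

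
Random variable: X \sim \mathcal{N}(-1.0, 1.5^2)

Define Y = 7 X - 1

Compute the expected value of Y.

For Y = 7X - 1:
E[Y] = 7 * E[X] - 1
E[X] = -1.0 = -1
E[Y] = 7 * (-1) - 1 = -8

-8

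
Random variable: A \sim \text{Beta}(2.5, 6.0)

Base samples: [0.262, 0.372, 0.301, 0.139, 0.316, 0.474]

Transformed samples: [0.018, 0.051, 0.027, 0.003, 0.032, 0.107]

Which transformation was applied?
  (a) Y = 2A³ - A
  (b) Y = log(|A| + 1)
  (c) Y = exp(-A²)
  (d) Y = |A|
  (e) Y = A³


Checking option (e) Y = A³:
  A = 0.262 -> Y = 0.018 ✓
  A = 0.372 -> Y = 0.051 ✓
  A = 0.301 -> Y = 0.027 ✓
All samples match this transformation.

(e) A³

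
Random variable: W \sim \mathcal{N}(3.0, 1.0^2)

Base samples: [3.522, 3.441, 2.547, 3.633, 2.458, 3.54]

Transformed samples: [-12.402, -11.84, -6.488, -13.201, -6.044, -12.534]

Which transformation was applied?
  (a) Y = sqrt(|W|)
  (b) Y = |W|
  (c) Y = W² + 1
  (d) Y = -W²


Checking option (d) Y = -W²:
  W = 3.522 -> Y = -12.402 ✓
  W = 3.441 -> Y = -11.84 ✓
  W = 2.547 -> Y = -6.488 ✓
All samples match this transformation.

(d) -W²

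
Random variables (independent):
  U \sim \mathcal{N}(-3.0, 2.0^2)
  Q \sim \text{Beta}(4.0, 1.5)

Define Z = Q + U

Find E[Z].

E[Z] = 1*E[U] + 1*E[Q]
E[U] = -3
E[Q] = 0.72727273
E[Z] = 1*(-3) + 1*0.72727273 = -2.2727273

-2.2727273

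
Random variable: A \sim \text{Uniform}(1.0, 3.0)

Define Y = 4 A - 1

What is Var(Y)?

For Y = aA + b: Var(Y) = a² * Var(A)
Var(A) = (3 - 1)^2/12 = 0.33333333
Var(Y) = 4² * 0.33333333 = 16 * 0.33333333 = 5.3333333

5.3333333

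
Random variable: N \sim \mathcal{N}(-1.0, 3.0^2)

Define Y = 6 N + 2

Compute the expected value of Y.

For Y = 6N + 2:
E[Y] = 6 * E[N] + 2
E[N] = -1.0 = -1
E[Y] = 6 * (-1) + 2 = -4

-4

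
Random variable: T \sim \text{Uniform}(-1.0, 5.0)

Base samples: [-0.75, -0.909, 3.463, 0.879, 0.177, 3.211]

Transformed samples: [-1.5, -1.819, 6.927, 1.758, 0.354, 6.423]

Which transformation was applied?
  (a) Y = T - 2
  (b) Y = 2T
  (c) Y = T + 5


Checking option (b) Y = 2T:
  T = -0.75 -> Y = -1.5 ✓
  T = -0.909 -> Y = -1.819 ✓
  T = 3.463 -> Y = 6.927 ✓
All samples match this transformation.

(b) 2T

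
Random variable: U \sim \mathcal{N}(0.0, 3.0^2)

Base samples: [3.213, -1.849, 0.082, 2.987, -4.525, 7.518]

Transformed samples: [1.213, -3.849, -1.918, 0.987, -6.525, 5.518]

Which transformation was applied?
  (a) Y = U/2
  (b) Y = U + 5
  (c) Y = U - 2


Checking option (c) Y = U - 2:
  U = 3.213 -> Y = 1.213 ✓
  U = -1.849 -> Y = -3.849 ✓
  U = 0.082 -> Y = -1.918 ✓
All samples match this transformation.

(c) U - 2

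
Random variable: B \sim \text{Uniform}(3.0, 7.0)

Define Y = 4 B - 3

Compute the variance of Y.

For Y = aB + b: Var(Y) = a² * Var(B)
Var(B) = (7 - 3)^2/12 = 1.3333333
Var(Y) = 4² * 1.3333333 = 16 * 1.3333333 = 21.333333

21.333333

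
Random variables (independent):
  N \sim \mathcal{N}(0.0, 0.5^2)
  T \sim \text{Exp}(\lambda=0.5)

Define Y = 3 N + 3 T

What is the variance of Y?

For independent RVs: Var(aX + bY) = a²Var(X) + b²Var(Y)
Var(N) = 0.25
Var(T) = 4
Var(Y) = 3²*0.25 + 3²*4
= 9*0.25 + 9*4 = 38.25

38.25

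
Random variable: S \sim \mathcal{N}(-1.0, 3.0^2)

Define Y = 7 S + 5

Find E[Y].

For Y = 7S + 5:
E[Y] = 7 * E[S] + 5
E[S] = -1.0 = -1
E[Y] = 7 * (-1) + 5 = -2

-2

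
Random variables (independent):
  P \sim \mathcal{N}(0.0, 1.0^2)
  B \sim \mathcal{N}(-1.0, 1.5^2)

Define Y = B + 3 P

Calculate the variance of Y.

For independent RVs: Var(aX + bY) = a²Var(X) + b²Var(Y)
Var(P) = 1
Var(B) = 2.25
Var(Y) = 3²*1 + 1²*2.25
= 9*1 + 1*2.25 = 11.25

11.25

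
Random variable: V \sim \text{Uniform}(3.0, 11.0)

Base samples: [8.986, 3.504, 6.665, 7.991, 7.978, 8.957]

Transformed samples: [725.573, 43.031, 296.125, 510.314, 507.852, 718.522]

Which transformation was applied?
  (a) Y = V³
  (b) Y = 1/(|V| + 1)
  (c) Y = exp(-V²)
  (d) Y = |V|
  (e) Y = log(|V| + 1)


Checking option (a) Y = V³:
  V = 8.986 -> Y = 725.573 ✓
  V = 3.504 -> Y = 43.031 ✓
  V = 6.665 -> Y = 296.125 ✓
All samples match this transformation.

(a) V³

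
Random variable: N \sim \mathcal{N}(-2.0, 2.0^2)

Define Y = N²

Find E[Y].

Using E[X²] = Var(X) + (E[X])²:
E[N] = -2
Var(N) = 2.0^2 = 4
E[N²] = 4 + (-2)² = 4 + 4 = 8

8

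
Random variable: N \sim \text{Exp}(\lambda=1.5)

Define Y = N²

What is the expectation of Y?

Using E[X²] = Var(X) + (E[X])²:
E[N] = 0.66666667
Var(N) = 1/1.5^2 = 0.44444444
E[N²] = 0.44444444 + 0.66666667² = 0.44444444 + 0.44444444 = 0.88888889

0.88888889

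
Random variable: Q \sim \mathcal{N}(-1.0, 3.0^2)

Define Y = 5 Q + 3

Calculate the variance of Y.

For Y = aQ + b: Var(Y) = a² * Var(Q)
Var(Q) = 3.0^2 = 9
Var(Y) = 5² * 9 = 25 * 9 = 225

225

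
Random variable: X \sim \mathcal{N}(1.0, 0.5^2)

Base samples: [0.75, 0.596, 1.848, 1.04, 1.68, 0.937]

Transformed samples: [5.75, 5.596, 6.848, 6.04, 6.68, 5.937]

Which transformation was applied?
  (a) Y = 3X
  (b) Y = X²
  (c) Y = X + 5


Checking option (c) Y = X + 5:
  X = 0.75 -> Y = 5.75 ✓
  X = 0.596 -> Y = 5.596 ✓
  X = 1.848 -> Y = 6.848 ✓
All samples match this transformation.

(c) X + 5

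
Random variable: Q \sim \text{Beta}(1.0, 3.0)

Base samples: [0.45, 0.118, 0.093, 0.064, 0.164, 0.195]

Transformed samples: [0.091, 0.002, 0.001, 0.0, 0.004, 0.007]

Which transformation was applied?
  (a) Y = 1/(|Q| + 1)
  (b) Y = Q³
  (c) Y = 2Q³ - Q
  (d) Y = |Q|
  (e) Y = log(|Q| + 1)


Checking option (b) Y = Q³:
  Q = 0.45 -> Y = 0.091 ✓
  Q = 0.118 -> Y = 0.002 ✓
  Q = 0.093 -> Y = 0.001 ✓
All samples match this transformation.

(b) Q³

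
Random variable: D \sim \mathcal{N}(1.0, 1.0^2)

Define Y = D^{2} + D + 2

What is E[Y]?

E[Y] = 1*E[D²] + 1*E[D] + 2
E[D] = 1
E[D²] = Var(D) + (E[D])² = 1 + 1 = 2
E[Y] = 1*2 + 1*1 + 2 = 5

5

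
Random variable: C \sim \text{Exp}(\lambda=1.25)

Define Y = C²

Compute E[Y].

E[C²] = Var(C) + (E[C])² = 0.64 + 0.64 = 1.28

1.28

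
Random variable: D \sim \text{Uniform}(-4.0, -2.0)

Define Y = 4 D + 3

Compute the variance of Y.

For Y = aD + b: Var(Y) = a² * Var(D)
Var(D) = (-2 + 4)^2/12 = 0.33333333
Var(Y) = 4² * 0.33333333 = 16 * 0.33333333 = 5.3333333

5.3333333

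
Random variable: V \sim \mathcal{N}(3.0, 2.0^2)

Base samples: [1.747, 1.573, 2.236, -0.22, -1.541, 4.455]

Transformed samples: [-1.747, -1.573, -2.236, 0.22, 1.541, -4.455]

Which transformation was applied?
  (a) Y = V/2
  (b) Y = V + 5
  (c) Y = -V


Checking option (c) Y = -V:
  V = 1.747 -> Y = -1.747 ✓
  V = 1.573 -> Y = -1.573 ✓
  V = 2.236 -> Y = -2.236 ✓
All samples match this transformation.

(c) -V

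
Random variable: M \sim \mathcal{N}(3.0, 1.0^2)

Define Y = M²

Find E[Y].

Using E[X²] = Var(X) + (E[X])²:
E[M] = 3
Var(M) = 1.0^2 = 1
E[M²] = 1 + 3² = 1 + 9 = 10

10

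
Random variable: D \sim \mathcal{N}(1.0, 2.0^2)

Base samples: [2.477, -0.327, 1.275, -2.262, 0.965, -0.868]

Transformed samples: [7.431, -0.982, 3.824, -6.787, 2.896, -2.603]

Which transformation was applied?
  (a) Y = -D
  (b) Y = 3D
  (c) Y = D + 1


Checking option (b) Y = 3D:
  D = 2.477 -> Y = 7.431 ✓
  D = -0.327 -> Y = -0.982 ✓
  D = 1.275 -> Y = 3.824 ✓
All samples match this transformation.

(b) 3D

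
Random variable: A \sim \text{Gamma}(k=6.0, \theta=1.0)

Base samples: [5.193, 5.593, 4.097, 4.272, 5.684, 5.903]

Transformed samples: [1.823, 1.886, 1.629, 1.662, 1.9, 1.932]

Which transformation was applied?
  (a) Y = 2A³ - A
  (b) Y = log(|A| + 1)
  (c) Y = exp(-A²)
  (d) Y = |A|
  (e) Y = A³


Checking option (b) Y = log(|A| + 1):
  A = 5.193 -> Y = 1.823 ✓
  A = 5.593 -> Y = 1.886 ✓
  A = 4.097 -> Y = 1.629 ✓
All samples match this transformation.

(b) log(|A| + 1)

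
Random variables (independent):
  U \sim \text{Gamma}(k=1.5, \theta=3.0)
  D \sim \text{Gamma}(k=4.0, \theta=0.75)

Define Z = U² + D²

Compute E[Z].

E[Z] = E[U²] + E[D²]
E[U²] = Var(U) + E[U]² = 13.5 + 20.25 = 33.75
E[D²] = Var(D) + E[D]² = 2.25 + 9 = 11.25
E[Z] = 33.75 + 11.25 = 45

45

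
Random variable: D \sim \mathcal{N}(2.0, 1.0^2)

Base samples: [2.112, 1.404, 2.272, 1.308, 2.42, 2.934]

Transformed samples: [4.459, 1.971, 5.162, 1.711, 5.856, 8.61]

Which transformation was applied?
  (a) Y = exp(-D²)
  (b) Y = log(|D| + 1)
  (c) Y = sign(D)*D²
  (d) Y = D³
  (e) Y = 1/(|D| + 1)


Checking option (c) Y = sign(D)*D²:
  D = 2.112 -> Y = 4.459 ✓
  D = 1.404 -> Y = 1.971 ✓
  D = 2.272 -> Y = 5.162 ✓
All samples match this transformation.

(c) sign(D)*D²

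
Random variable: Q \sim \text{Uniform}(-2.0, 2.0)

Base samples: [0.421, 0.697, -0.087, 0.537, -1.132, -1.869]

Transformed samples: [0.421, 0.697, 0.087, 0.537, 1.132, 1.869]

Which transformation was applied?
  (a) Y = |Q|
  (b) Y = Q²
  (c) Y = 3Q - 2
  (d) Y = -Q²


Checking option (a) Y = |Q|:
  Q = 0.421 -> Y = 0.421 ✓
  Q = 0.697 -> Y = 0.697 ✓
  Q = -0.087 -> Y = 0.087 ✓
All samples match this transformation.

(a) |Q|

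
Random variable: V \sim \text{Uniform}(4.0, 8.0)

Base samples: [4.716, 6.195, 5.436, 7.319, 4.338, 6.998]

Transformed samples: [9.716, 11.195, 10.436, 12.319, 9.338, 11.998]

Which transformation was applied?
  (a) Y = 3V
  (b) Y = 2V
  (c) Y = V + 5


Checking option (c) Y = V + 5:
  V = 4.716 -> Y = 9.716 ✓
  V = 6.195 -> Y = 11.195 ✓
  V = 5.436 -> Y = 10.436 ✓
All samples match this transformation.

(c) V + 5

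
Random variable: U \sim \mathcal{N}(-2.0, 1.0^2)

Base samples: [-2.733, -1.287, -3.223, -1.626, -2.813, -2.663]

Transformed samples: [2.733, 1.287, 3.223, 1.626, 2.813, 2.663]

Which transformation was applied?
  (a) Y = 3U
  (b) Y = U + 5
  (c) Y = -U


Checking option (c) Y = -U:
  U = -2.733 -> Y = 2.733 ✓
  U = -1.287 -> Y = 1.287 ✓
  U = -3.223 -> Y = 3.223 ✓
All samples match this transformation.

(c) -U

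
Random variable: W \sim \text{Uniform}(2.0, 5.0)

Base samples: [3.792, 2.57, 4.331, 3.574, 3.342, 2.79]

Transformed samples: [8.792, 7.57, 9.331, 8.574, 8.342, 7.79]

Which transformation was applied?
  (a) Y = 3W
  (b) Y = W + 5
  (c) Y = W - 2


Checking option (b) Y = W + 5:
  W = 3.792 -> Y = 8.792 ✓
  W = 2.57 -> Y = 7.57 ✓
  W = 4.331 -> Y = 9.331 ✓
All samples match this transformation.

(b) W + 5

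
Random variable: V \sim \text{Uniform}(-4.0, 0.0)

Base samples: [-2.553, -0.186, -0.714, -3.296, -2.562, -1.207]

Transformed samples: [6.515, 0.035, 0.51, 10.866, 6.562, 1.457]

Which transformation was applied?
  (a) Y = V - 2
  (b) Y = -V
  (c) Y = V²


Checking option (c) Y = V²:
  V = -2.553 -> Y = 6.515 ✓
  V = -0.186 -> Y = 0.035 ✓
  V = -0.714 -> Y = 0.51 ✓
All samples match this transformation.

(c) V²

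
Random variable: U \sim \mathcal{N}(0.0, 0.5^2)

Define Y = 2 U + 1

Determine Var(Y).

For Y = aU + b: Var(Y) = a² * Var(U)
Var(U) = 0.5^2 = 0.25
Var(Y) = 2² * 0.25 = 4 * 0.25 = 1

1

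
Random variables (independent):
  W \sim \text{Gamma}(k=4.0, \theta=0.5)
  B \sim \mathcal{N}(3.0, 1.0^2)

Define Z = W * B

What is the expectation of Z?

For independent RVs: E[XY] = E[X]*E[Y]
E[W] = 2
E[B] = 3
E[Z] = 2 * 3 = 6

6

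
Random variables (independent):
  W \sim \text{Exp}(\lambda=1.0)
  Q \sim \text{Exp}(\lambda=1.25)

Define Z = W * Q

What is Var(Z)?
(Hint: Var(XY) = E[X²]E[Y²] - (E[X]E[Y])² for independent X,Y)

Var(XY) = E[X²]E[Y²] - (E[X]E[Y])²
E[W] = 1, Var(W) = 1
E[Q] = 0.8, Var(Q) = 0.64
E[W²] = 1 + 1² = 2
E[Q²] = 0.64 + 0.8² = 1.28
Var(Z) = 2*1.28 - (1*0.8)²
= 2.56 - 0.64 = 1.92

1.92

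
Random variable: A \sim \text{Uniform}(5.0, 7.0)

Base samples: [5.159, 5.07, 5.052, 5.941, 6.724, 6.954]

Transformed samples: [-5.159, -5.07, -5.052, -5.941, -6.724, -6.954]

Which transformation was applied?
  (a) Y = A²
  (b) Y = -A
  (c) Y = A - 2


Checking option (b) Y = -A:
  A = 5.159 -> Y = -5.159 ✓
  A = 5.07 -> Y = -5.07 ✓
  A = 5.052 -> Y = -5.052 ✓
All samples match this transformation.

(b) -A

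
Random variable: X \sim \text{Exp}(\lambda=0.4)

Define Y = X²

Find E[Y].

Using E[X²] = Var(X) + (E[X])²:
E[X] = 2.5
Var(X) = 1/0.4^2 = 6.25
E[X²] = 6.25 + 2.5² = 6.25 + 6.25 = 12.5

12.5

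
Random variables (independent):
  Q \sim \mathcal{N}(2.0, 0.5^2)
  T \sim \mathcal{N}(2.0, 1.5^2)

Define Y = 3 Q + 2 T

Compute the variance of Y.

For independent RVs: Var(aX + bY) = a²Var(X) + b²Var(Y)
Var(Q) = 0.25
Var(T) = 2.25
Var(Y) = 3²*0.25 + 2²*2.25
= 9*0.25 + 4*2.25 = 11.25

11.25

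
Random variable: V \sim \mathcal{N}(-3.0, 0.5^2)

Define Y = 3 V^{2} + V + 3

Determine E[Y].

E[Y] = 3*E[V²] + 1*E[V] + 3
E[V] = -3
E[V²] = Var(V) + (E[V])² = 0.25 + 9 = 9.25
E[Y] = 3*9.25 + 1*(-3) + 3 = 27.75

27.75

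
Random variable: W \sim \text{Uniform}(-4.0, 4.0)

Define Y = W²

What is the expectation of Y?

Using E[X²] = Var(X) + (E[X])²:
E[W] = 0
Var(W) = (4 + 4)^2/12 = 5.3333333
E[W²] = 5.3333333 + 0² = 5.3333333 + 0 = 5.3333333

5.3333333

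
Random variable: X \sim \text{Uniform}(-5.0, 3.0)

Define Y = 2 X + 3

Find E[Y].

For Y = 2X + 3:
E[Y] = 2 * E[X] + 3
E[X] = (-5 + 3)/2 = -1
E[Y] = 2 * (-1) + 3 = 1

1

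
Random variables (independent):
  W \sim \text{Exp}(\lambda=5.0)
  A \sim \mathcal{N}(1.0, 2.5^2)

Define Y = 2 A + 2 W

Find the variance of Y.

For independent RVs: Var(aX + bY) = a²Var(X) + b²Var(Y)
Var(W) = 0.04
Var(A) = 6.25
Var(Y) = 2²*0.04 + 2²*6.25
= 4*0.04 + 4*6.25 = 25.16

25.16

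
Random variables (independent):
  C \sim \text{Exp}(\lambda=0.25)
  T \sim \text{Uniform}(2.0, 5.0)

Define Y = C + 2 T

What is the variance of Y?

For independent RVs: Var(aX + bY) = a²Var(X) + b²Var(Y)
Var(C) = 16
Var(T) = 0.75
Var(Y) = 1²*16 + 2²*0.75
= 1*16 + 4*0.75 = 19

19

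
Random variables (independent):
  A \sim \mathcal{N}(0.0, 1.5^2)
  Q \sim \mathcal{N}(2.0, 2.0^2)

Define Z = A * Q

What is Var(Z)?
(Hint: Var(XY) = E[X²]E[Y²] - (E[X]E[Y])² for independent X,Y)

Var(XY) = E[X²]E[Y²] - (E[X]E[Y])²
E[A] = 0, Var(A) = 2.25
E[Q] = 2, Var(Q) = 4
E[A²] = 2.25 + 0² = 2.25
E[Q²] = 4 + 2² = 8
Var(Z) = 2.25*8 - (0*2)²
= 18 - 0 = 18

18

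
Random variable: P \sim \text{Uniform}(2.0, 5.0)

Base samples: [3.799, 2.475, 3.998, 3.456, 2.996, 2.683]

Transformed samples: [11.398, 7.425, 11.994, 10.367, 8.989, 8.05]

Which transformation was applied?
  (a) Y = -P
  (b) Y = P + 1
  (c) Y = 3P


Checking option (c) Y = 3P:
  P = 3.799 -> Y = 11.398 ✓
  P = 2.475 -> Y = 7.425 ✓
  P = 3.998 -> Y = 11.994 ✓
All samples match this transformation.

(c) 3P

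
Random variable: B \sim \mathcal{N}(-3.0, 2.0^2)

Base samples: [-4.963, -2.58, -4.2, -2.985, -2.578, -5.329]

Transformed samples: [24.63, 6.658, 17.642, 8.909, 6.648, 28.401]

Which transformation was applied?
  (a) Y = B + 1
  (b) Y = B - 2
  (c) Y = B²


Checking option (c) Y = B²:
  B = -4.963 -> Y = 24.63 ✓
  B = -2.58 -> Y = 6.658 ✓
  B = -4.2 -> Y = 17.642 ✓
All samples match this transformation.

(c) B²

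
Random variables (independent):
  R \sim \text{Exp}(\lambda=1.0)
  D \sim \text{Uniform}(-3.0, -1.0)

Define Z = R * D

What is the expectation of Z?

For independent RVs: E[XY] = E[X]*E[Y]
E[R] = 1
E[D] = -2
E[Z] = 1 * (-2) = -2

-2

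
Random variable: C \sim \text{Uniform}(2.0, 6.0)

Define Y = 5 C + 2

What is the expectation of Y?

For Y = 5C + 2:
E[Y] = 5 * E[C] + 2
E[C] = (2 + 6)/2 = 4
E[Y] = 5 * 4 + 2 = 22

22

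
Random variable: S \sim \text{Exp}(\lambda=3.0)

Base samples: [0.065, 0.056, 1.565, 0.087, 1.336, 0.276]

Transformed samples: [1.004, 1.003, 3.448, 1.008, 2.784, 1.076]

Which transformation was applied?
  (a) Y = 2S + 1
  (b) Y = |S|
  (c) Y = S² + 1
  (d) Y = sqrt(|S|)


Checking option (c) Y = S² + 1:
  S = 0.065 -> Y = 1.004 ✓
  S = 0.056 -> Y = 1.003 ✓
  S = 1.565 -> Y = 3.448 ✓
All samples match this transformation.

(c) S² + 1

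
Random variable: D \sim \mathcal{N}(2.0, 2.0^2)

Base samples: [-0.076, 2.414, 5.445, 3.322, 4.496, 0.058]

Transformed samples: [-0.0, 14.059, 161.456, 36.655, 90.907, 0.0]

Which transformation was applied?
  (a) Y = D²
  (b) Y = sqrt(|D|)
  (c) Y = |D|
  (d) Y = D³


Checking option (d) Y = D³:
  D = -0.076 -> Y = -0.0 ✓
  D = 2.414 -> Y = 14.059 ✓
  D = 5.445 -> Y = 161.456 ✓
All samples match this transformation.

(d) D³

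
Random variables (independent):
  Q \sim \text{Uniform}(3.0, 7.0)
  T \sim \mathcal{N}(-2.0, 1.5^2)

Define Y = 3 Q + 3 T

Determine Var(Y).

For independent RVs: Var(aX + bY) = a²Var(X) + b²Var(Y)
Var(Q) = 1.3333333
Var(T) = 2.25
Var(Y) = 3²*1.3333333 + 3²*2.25
= 9*1.3333333 + 9*2.25 = 32.25

32.25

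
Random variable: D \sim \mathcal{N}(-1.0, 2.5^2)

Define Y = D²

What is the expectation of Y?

Using E[X²] = Var(X) + (E[X])²:
E[D] = -1
Var(D) = 2.5^2 = 6.25
E[D²] = 6.25 + (-1)² = 6.25 + 1 = 7.25

7.25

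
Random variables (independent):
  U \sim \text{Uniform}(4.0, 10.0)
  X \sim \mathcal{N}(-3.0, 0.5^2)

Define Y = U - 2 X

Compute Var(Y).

For independent RVs: Var(aX + bY) = a²Var(X) + b²Var(Y)
Var(U) = 3
Var(X) = 0.25
Var(Y) = 1²*3 + (-2)²*0.25
= 1*3 + 4*0.25 = 4

4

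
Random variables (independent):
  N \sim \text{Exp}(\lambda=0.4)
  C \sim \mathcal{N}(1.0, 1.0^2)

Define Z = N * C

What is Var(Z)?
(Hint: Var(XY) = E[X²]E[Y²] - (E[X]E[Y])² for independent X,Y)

Var(XY) = E[X²]E[Y²] - (E[X]E[Y])²
E[N] = 2.5, Var(N) = 6.25
E[C] = 1, Var(C) = 1
E[N²] = 6.25 + 2.5² = 12.5
E[C²] = 1 + 1² = 2
Var(Z) = 12.5*2 - (2.5*1)²
= 25 - 6.25 = 18.75

18.75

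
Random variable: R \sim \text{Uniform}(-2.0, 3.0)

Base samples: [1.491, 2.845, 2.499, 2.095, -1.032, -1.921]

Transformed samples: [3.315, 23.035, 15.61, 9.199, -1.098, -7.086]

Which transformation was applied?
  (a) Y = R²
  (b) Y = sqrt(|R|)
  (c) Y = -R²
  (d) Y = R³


Checking option (d) Y = R³:
  R = 1.491 -> Y = 3.315 ✓
  R = 2.845 -> Y = 23.035 ✓
  R = 2.499 -> Y = 15.61 ✓
All samples match this transformation.

(d) R³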